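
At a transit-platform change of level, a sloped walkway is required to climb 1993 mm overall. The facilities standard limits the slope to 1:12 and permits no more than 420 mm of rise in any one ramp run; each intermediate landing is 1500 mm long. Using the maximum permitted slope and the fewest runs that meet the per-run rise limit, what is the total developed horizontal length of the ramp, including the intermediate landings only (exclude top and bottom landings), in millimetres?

⌈1993/420⌉ = 5 ramp runs. That means 4 intermediate landings.
Ramp run (horizontal) at 1:12: 1993 × 12 = 23916 mm.
4 intermediate landings contribute 4 × 1500 = 6000 mm.
Developed length = 23916 + 6000 = 29916 mm.

29916 mm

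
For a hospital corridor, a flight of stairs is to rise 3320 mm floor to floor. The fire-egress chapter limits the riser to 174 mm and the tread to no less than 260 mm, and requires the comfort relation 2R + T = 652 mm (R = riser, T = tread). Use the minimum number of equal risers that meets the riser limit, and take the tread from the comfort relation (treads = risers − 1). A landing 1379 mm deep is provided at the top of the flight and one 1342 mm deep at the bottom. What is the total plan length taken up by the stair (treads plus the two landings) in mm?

3320 / 174 = 19.08, so 20 risers are needed.
R = 3320 ÷ 20 = 166 mm.
T = 652 − 2·166 = 320 mm, which satisfies the 260 mm minimum.
20 risers give 19 treads; going = 19 × 320 = 6080 mm.
Enclosure = 6080 + 1379 + 1342 = 8801 mm.

8801 mm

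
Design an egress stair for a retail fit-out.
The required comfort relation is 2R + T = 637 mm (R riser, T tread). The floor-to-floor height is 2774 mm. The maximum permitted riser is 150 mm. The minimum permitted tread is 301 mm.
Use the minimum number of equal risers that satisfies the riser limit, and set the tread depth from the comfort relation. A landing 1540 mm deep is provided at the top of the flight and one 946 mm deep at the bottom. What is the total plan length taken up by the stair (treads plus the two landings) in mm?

8696 mm

⌈2774/150⌉ = 19 risers.
Each riser is 2774/19 = 146 mm (≤ 150 mm).
Tread T = 637 − 2 × 146 = 345 mm (≥ 301 mm).
Treads = 19 − 1 = 18; going = 18 × 345 = 6210 mm.
Enclosure = 6210 + 1540 + 946 = 8696 mm.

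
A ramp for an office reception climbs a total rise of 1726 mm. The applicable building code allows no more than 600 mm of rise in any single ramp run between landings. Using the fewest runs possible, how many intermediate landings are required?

1726 / 600 = 2.877 → round up to 3 ramp runs.
3 runs are separated by 2 intermediate landings.

2 intermediate landings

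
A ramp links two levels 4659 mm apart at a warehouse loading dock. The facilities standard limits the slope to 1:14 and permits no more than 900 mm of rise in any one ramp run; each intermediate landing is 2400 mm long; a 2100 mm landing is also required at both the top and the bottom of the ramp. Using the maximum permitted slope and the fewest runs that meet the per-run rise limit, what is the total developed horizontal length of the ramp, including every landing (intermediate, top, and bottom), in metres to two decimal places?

81.43 m

4659 / 900 = 5.177 → round up to 6 ramp runs. That means 5 intermediate landings.
Horizontal run for 4659 mm of rise at 1:14 is 4659 × 14 = 65226 mm.
Intermediate landings: 5 × 2400 = 12000 mm.
Top and bottom landings: 2 × 2100 = 4200 mm.
Total = 65226 + 12000 + 4200 = 81426 mm.
= 81.43 m.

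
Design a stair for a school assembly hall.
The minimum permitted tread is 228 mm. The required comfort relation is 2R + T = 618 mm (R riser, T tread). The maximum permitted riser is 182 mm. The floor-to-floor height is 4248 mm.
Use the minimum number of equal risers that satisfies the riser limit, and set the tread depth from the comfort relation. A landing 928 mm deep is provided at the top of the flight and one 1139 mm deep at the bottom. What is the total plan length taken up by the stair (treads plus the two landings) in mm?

4248 / 182 = 23.34, so 24 risers are needed.
Riser R = 4248 / 24 = 177 mm, within the 182 mm limit.
Tread T = 618 − 2 × 177 = 264 mm (≥ 228 mm).
24 risers give 23 treads; going = 23 × 264 = 6072 mm.
Add landings: 6072 + 928 + 1139 = 8139 mm.

8139 mm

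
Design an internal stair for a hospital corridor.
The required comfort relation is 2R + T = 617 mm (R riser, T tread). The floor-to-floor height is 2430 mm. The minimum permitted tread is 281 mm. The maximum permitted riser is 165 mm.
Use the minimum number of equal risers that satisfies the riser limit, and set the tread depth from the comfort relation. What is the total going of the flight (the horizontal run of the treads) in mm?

⌈2430/165⌉ = 15 risers.
Each riser is 2430/15 = 162 mm (≤ 165 mm).
From 2R + T = 617: T = 617 − 324 = 293 mm.
15 risers give 14 treads; going = 14 × 293 = 4102 mm.

4102 mm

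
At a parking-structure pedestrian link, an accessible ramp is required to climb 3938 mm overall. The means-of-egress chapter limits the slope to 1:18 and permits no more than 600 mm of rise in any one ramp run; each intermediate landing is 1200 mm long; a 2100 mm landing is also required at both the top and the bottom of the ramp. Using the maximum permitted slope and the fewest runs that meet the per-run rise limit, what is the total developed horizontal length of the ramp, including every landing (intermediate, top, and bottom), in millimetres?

82284 mm

3938 / 600 = 6.563 → round up to 7 ramp runs. That means 6 intermediate landings.
Horizontal run for 3938 mm of rise at 1:18 is 3938 × 18 = 70884 mm.
6 intermediate landings contribute 6 × 1200 = 7200 mm.
Top and bottom landings: 2 × 2100 = 4200 mm.
Total = 70884 + 7200 + 4200 = 82284 mm.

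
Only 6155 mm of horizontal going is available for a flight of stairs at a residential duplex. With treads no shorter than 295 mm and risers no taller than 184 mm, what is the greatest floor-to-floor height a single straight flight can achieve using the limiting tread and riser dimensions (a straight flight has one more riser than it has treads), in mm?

Treads that fit: ⌊6155 / 295⌋ = 20.
Risers = treads + 1 = 21.
Maximum height = 21 × 184 = 3864 mm.

3864 mm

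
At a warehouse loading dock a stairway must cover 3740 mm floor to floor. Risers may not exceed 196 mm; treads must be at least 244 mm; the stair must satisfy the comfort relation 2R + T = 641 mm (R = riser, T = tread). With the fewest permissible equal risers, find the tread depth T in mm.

At most 196 each: 3740/196 = 19.08, giving 20 risers.
Each riser is 3740/20 = 187 mm (≤ 196 mm).
From 2R + T = 641: T = 641 − 374 = 267 mm.

267 mm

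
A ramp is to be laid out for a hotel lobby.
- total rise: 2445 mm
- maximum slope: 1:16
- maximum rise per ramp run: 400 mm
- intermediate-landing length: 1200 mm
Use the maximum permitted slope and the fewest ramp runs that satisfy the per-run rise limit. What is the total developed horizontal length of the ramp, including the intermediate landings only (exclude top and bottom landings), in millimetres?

46320 mm

⌈2445/400⌉ = 7 ramp runs. That means 6 intermediate landings.
Horizontal run for 2445 mm of rise at 1:16 is 2445 × 16 = 39120 mm.
6 intermediate landings contribute 6 × 1200 = 7200 mm.
Total developed length = 39120 + 7200 = 46320 mm.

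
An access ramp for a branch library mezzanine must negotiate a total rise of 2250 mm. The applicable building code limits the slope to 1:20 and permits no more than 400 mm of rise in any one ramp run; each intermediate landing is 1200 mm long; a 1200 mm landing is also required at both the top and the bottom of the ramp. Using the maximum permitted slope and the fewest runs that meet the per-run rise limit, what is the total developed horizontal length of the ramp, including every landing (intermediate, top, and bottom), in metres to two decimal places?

⌈2250/400⌉ = 6 ramp runs. That means 5 intermediate landings.
Ramp run (horizontal) at 1:20: 2250 × 20 = 45000 mm.
Intermediate landings: 5 × 1200 = 6000 mm.
Top and bottom landings: 2 × 1200 = 2400 mm.
Total = 45000 + 6000 + 2400 = 53400 mm.
= 53.40 m.

53.40 m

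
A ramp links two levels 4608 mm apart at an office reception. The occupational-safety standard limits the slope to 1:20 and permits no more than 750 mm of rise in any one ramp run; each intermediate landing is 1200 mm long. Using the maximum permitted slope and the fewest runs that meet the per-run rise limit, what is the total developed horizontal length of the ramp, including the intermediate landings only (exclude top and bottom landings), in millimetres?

At most 750 each: 4608/750 = 6.14, giving 7 ramp runs. That means 6 intermediate landings.
Horizontal run for 4608 mm of rise at 1:20 is 4608 × 20 = 92160 mm.
Intermediate landings: 6 × 1200 = 7200 mm.
Developed length = 92160 + 7200 = 99360 mm.

99360 mm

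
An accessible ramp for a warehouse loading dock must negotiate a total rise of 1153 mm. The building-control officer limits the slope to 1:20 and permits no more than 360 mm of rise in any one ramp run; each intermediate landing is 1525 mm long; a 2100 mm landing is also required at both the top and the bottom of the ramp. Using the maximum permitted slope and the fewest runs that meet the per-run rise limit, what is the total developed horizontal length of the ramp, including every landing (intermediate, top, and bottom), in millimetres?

⌈1153/360⌉ = 4 ramp runs. That means 3 intermediate landings.
Horizontal run for 1153 mm of rise at 1:20 is 1153 × 20 = 23060 mm.
3 intermediate landings contribute 3 × 1525 = 4575 mm.
Top and bottom landings: 2 × 2100 = 4200 mm.
Total = 23060 + 4575 + 4200 = 31835 mm.

31835 mm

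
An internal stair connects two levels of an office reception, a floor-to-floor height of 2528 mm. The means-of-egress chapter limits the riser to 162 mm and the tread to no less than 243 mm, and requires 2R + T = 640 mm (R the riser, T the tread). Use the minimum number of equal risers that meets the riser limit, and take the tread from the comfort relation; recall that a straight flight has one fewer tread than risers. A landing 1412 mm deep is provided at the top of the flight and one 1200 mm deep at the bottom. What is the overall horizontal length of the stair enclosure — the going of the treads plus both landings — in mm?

7472 mm

At most 162 each: 2528/162 = 15.60, giving 16 risers.
R = 2528 ÷ 16 = 158 mm.
Tread T = 640 − 2 × 158 = 324 mm (≥ 243 mm).
Going = (16 − 1) × 324 = 4860 mm.
Enclosure = 4860 + 1412 + 1200 = 7472 mm.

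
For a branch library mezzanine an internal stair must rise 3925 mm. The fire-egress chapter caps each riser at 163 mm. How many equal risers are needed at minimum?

At most 163 each: 3925/163 = 24.08, giving 25 risers.

25 risers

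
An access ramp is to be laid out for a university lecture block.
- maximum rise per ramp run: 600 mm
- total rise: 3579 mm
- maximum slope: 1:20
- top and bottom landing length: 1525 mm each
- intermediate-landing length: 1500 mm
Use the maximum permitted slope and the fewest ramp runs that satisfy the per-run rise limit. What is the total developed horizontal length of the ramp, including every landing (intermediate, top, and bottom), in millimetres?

82130 mm

⌈3579/600⌉ = 6 ramp runs. That means 5 intermediate landings.
Horizontal run for 3579 mm of rise at 1:20 is 3579 × 20 = 71580 mm.
5 intermediate landings contribute 5 × 1500 = 7500 mm.
Top and bottom landings: 2 × 1525 = 3050 mm.
Total = 71580 + 7500 + 3050 = 82130 mm.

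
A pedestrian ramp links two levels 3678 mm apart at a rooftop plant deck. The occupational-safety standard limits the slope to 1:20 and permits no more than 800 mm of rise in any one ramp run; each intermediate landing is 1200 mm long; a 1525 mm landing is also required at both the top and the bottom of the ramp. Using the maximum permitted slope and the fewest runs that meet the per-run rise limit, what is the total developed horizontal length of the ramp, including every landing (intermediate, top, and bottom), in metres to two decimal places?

At most 800 each: 3678/800 = 4.60, giving 5 ramp runs. That means 4 intermediate landings.
Ramp run (horizontal) at 1:20: 3678 × 20 = 73560 mm.
4 intermediate landings contribute 4 × 1200 = 4800 mm.
Top and bottom landings: 2 × 1525 = 3050 mm.
Total = 73560 + 4800 + 3050 = 81410 mm.
= 81.41 m.

81.41 m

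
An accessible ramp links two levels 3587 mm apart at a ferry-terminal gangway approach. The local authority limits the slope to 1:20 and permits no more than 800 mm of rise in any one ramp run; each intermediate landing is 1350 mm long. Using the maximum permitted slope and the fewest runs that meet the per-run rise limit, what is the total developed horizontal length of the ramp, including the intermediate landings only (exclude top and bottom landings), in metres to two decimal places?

3587 / 800 = 4.484 → round up to 5 ramp runs. That means 4 intermediate landings.
Horizontal run for 3587 mm of rise at 1:20 is 3587 × 20 = 71740 mm.
4 intermediate landings contribute 4 × 1350 = 5400 mm.
Developed length = 71740 + 5400 = 77140 mm.
= 77.14 m.

77.14 m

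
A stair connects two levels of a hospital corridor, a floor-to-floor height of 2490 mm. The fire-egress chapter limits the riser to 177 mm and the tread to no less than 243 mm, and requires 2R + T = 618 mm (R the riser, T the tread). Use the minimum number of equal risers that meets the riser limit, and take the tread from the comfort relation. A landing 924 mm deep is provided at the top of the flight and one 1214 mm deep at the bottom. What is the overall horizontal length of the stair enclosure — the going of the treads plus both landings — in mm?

2490 / 177 = 14.068 → round up to 15 risers.
Riser R = 2490 / 15 = 166 mm, within the 177 mm limit.
Tread T = 618 − 2 × 166 = 286 mm (≥ 243 mm).
15 risers give 14 treads; going = 14 × 286 = 4004 mm.
Enclosure = 4004 + 924 + 1214 = 6142 mm.

6142 mm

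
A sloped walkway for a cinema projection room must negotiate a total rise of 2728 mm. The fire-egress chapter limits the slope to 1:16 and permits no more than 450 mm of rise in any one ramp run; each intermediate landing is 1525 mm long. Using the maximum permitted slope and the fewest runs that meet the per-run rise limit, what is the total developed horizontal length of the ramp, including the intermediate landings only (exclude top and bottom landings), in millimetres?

2728 / 450 = 6.062 → round up to 7 ramp runs. That means 6 intermediate landings.
Horizontal run for 2728 mm of rise at 1:16 is 2728 × 16 = 43648 mm.
Intermediate landings: 6 × 1525 = 9150 mm.
Developed length = 43648 + 9150 = 52798 mm.

52798 mm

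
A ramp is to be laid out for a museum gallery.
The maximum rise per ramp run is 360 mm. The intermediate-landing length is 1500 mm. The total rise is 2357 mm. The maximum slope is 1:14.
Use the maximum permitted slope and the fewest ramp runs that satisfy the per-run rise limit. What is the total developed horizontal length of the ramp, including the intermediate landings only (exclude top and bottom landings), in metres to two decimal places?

2357 / 360 = 6.547 → round up to 7 ramp runs. That means 6 intermediate landings.
Horizontal run for 2357 mm of rise at 1:14 is 2357 × 14 = 32998 mm.
6 intermediate landings contribute 6 × 1500 = 9000 mm.
Total developed length = 32998 + 9000 = 41998 mm.
= 42.00 m.

42.00 m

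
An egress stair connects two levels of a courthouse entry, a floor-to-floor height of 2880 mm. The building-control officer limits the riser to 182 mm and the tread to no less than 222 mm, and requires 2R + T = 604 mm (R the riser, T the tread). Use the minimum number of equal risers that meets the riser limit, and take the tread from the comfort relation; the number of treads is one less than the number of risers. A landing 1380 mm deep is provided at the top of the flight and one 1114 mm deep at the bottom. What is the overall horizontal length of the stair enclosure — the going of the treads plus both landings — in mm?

6154 mm

⌈2880/182⌉ = 16 risers.
Riser R = 2880 / 16 = 180 mm, within the 182 mm limit.
Tread T = 604 − 2 × 180 = 244 mm (≥ 222 mm).
Treads = 16 − 1 = 15; going = 15 × 244 = 3660 mm.
Enclosure = 3660 + 1380 + 1114 = 6154 mm.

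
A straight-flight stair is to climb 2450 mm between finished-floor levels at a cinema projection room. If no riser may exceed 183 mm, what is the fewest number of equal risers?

2450 / 183 = 13.39, so 14 risers are needed.

14 risers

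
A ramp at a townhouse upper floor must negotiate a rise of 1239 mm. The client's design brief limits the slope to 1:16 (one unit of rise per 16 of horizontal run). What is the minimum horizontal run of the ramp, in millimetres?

19824 mm

Run = rise × 16 = 1239 × 16 = 19824 mm.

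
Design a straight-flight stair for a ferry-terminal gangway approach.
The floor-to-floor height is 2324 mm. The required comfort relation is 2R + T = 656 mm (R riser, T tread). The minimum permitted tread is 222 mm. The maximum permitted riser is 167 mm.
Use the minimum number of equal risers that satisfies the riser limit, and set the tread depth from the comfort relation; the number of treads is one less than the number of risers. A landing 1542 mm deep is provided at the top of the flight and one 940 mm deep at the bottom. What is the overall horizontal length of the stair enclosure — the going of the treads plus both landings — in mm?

6694 mm

2324 / 167 = 13.916 → round up to 14 risers.
Each riser is 2324/14 = 166 mm (≤ 167 mm).
From 2R + T = 656: T = 656 − 332 = 324 mm.
14 risers give 13 treads; going = 13 × 324 = 4212 mm.
Add landings: 4212 + 1542 + 940 = 6694 mm.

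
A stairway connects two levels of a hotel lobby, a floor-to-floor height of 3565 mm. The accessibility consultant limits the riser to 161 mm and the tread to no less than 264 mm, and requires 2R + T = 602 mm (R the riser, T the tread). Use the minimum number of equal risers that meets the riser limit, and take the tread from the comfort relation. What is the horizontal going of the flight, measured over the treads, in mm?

At most 161 each: 3565/161 = 22.14, giving 23 risers.
Riser R = 3565 / 23 = 155 mm, within the 161 mm limit.
From 2R + T = 602: T = 602 − 310 = 292 mm.
23 risers give 22 treads; going = 22 × 292 = 6424 mm.

6424 mm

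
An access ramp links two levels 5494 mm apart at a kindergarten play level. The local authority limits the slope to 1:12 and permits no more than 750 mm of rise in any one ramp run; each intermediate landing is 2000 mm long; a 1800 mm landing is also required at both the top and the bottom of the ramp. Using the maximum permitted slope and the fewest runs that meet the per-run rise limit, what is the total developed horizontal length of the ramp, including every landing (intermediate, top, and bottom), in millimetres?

83528 mm

At most 750 each: 5494/750 = 7.33, giving 8 ramp runs. That means 7 intermediate landings.
Ramp run (horizontal) at 1:12: 5494 × 12 = 65928 mm.
7 intermediate landings contribute 7 × 2000 = 14000 mm.
Top and bottom landings: 2 × 1800 = 3600 mm.
Total = 65928 + 14000 + 3600 = 83528 mm.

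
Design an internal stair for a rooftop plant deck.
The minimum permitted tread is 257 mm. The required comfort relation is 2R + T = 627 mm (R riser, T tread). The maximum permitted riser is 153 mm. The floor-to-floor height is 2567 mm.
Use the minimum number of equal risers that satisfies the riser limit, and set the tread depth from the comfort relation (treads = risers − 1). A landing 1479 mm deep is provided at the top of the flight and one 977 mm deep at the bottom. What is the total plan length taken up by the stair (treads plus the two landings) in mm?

7656 mm

2567 / 153 = 16.78, so 17 risers are needed.
Each riser is 2567/17 = 151 mm (≤ 153 mm).
T = 627 − 2·151 = 325 mm, which satisfies the 257 mm minimum.
Treads = 17 − 1 = 16; going = 16 × 325 = 5200 mm.
Add landings: 5200 + 1479 + 977 = 7656 mm.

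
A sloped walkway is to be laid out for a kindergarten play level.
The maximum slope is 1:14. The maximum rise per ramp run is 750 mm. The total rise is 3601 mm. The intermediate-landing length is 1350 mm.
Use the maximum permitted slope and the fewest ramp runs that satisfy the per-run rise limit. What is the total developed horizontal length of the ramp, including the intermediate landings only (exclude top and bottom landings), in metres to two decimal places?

55.81 m

3601 / 750 = 4.80, so 5 ramp runs are needed. That means 4 intermediate landings.
Ramp run (horizontal) at 1:14: 3601 × 14 = 50414 mm.
4 intermediate landings contribute 4 × 1350 = 5400 mm.
Total developed length = 50414 + 5400 = 55814 mm.
= 55.81 m.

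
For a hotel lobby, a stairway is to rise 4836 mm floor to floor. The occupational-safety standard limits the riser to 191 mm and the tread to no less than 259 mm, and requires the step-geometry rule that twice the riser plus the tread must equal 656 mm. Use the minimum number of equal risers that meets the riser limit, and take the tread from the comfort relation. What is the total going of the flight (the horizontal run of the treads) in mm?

4836 / 191 = 25.319 → round up to 26 risers.
Each riser is 4836/26 = 186 mm (≤ 191 mm).
Tread T = 656 − 2 × 186 = 284 mm (≥ 259 mm).
26 risers give 25 treads; going = 25 × 284 = 7100 mm.

7100 mm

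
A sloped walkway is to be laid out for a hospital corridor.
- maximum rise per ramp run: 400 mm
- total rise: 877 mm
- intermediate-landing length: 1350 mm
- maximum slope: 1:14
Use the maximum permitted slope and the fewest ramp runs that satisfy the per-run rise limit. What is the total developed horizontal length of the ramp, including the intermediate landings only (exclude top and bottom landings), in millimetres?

At most 400 each: 877/400 = 2.19, giving 3 ramp runs. That means 2 intermediate landings.
Ramp run (horizontal) at 1:14: 877 × 14 = 12278 mm.
Intermediate landings: 2 × 1350 = 2700 mm.
Developed length = 12278 + 2700 = 14978 mm.

14978 mm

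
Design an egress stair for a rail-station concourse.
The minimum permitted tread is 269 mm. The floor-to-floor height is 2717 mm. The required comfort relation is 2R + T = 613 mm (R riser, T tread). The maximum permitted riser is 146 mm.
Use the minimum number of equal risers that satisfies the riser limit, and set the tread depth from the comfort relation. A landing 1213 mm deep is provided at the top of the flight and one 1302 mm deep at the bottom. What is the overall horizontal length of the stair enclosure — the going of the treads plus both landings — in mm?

⌈2717/146⌉ = 19 risers.
R = 2717 ÷ 19 = 143 mm.
Tread T = 613 − 2 × 143 = 327 mm (≥ 269 mm).
19 risers give 18 treads; going = 18 × 327 = 5886 mm.
Add landings: 5886 + 1213 + 1302 = 8401 mm.

8401 mm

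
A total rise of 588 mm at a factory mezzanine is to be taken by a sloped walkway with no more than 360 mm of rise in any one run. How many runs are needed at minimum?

2 runs

588 / 360 = 1.63, so 2 ramp runs are needed.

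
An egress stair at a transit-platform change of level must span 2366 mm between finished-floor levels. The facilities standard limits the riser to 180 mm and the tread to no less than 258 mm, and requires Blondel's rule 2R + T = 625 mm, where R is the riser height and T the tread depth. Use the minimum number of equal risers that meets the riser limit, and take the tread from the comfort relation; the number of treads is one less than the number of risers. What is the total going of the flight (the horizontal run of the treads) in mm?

3731 mm

At most 180 each: 2366/180 = 13.14, giving 14 risers.
R = 2366 ÷ 14 = 169 mm.
Tread T = 625 − 2 × 169 = 287 mm (≥ 258 mm).
14 risers give 13 treads; going = 13 × 287 = 3731 mm.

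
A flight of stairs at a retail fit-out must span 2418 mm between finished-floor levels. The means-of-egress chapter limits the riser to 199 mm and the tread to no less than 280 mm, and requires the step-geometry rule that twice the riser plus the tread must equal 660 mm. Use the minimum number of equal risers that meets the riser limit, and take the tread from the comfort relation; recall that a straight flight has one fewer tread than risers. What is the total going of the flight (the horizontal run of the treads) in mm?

3456 mm

⌈2418/199⌉ = 13 risers.
Riser R = 2418 / 13 = 186 mm, within the 199 mm limit.
Tread T = 660 − 2 × 186 = 288 mm (≥ 280 mm).
Going = (13 − 1) × 288 = 3456 mm.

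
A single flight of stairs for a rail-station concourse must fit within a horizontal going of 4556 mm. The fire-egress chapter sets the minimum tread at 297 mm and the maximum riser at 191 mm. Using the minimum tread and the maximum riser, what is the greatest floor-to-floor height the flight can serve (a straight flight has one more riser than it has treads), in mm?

4556 / 297 = 15.34, so 15 treads fit.
Risers = treads + 1 = 16.
Maximum height = 16 × 191 = 3056 mm.

3056 mm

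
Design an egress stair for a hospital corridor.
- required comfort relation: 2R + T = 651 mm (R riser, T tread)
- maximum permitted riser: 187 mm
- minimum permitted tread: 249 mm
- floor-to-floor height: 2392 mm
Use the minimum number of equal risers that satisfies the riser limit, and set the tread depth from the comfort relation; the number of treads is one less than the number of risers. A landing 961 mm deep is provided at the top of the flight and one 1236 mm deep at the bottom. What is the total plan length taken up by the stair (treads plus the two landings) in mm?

5593 mm

2392 / 187 = 12.79, so 13 risers are needed.
Riser R = 2392 / 13 = 184 mm, within the 187 mm limit.
T = 651 − 2·184 = 283 mm, which satisfies the 249 mm minimum.
13 risers give 12 treads; going = 12 × 283 = 3396 mm.
Enclosure = 3396 + 961 + 1236 = 5593 mm.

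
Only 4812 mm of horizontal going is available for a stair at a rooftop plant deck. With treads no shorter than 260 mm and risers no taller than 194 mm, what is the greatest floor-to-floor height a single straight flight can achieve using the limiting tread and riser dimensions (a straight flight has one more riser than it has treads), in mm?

3686 mm

Treads that fit: ⌊4812 / 260⌋ = 18.
Risers = treads + 1 = 19.
Maximum height = 19 × 194 = 3686 mm.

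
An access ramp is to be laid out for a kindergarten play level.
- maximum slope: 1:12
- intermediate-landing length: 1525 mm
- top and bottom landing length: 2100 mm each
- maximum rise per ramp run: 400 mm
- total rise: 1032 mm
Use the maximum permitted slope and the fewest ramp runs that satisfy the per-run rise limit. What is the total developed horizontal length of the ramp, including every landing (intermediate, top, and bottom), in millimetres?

At most 400 each: 1032/400 = 2.58, giving 3 ramp runs. That means 2 intermediate landings.
Ramp run (horizontal) at 1:12: 1032 × 12 = 12384 mm.
2 intermediate landings contribute 2 × 1525 = 3050 mm.
Top and bottom landings: 2 × 2100 = 4200 mm.
Total = 12384 + 3050 + 4200 = 19634 mm.

19634 mm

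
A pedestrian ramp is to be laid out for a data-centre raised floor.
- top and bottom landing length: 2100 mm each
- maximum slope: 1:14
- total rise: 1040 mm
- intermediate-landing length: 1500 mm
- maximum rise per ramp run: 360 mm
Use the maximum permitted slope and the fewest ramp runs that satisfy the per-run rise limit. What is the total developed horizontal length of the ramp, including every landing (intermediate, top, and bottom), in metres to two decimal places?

⌈1040/360⌉ = 3 ramp runs. That means 2 intermediate landings.
Horizontal run for 1040 mm of rise at 1:14 is 1040 × 14 = 14560 mm.
Intermediate landings: 2 × 1500 = 3000 mm.
Top and bottom landings: 2 × 2100 = 4200 mm.
Total = 14560 + 3000 + 4200 = 21760 mm.
= 21.76 m.

21.76 m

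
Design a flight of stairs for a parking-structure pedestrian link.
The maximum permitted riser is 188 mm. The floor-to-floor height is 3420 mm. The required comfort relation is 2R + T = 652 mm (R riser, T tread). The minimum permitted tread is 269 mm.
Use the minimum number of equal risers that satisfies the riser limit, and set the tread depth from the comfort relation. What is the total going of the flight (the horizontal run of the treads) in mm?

5256 mm

3420 / 188 = 18.19, so 19 risers are needed.
R = 3420 ÷ 19 = 180 mm.
From 2R + T = 652: T = 652 − 360 = 292 mm.
19 risers give 18 treads; going = 18 × 292 = 5256 mm.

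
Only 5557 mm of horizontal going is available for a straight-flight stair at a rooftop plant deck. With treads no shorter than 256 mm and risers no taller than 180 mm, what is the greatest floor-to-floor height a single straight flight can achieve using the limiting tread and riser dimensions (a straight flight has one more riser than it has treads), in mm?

3960 mm

Treads that fit: ⌊5557 / 256⌋ = 21.
Risers = treads + 1 = 22.
Maximum height = 22 × 180 = 3960 mm.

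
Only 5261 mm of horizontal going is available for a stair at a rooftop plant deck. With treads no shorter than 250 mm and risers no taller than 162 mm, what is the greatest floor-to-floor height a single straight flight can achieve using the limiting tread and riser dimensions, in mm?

3564 mm

5261 / 250 = 21.04, so 21 treads fit.
Risers = treads + 1 = 22.
Maximum height = 22 × 162 = 3564 mm.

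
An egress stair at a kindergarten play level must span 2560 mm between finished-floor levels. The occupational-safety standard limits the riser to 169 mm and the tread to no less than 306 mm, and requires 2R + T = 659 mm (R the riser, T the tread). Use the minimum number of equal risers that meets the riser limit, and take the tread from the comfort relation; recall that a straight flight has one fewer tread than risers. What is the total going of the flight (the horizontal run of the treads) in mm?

5085 mm

2560 / 169 = 15.148 → round up to 16 risers.
Riser R = 2560 / 16 = 160 mm, within the 169 mm limit.
From 2R + T = 659: T = 659 − 320 = 339 mm.
Going = (16 − 1) × 339 = 5085 mm.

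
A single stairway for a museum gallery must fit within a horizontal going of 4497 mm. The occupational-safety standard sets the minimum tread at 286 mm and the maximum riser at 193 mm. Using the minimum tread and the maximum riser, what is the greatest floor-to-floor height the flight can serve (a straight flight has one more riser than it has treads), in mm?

3088 mm

4497 / 286 = 15.72, so 15 treads fit.
Risers = treads + 1 = 16.
Maximum height = 16 × 193 = 3088 mm.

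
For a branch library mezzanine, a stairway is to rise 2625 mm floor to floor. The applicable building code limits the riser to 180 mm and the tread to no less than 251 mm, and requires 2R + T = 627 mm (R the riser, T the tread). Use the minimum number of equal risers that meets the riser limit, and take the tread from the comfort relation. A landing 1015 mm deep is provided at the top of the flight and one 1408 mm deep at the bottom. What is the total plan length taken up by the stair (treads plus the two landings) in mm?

At most 180 each: 2625/180 = 14.58, giving 15 risers.
Each riser is 2625/15 = 175 mm (≤ 180 mm).
Tread T = 627 − 2 × 175 = 277 mm (≥ 251 mm).
Treads = 15 − 1 = 14; going = 14 × 277 = 3878 mm.
Enclosure = 3878 + 1015 + 1408 = 6301 mm.

6301 mm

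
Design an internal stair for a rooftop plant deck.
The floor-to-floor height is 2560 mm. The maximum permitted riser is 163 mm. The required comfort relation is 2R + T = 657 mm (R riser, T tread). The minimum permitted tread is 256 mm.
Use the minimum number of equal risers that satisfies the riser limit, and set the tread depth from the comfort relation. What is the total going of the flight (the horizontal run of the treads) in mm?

5055 mm

2560 / 163 = 15.706 → round up to 16 risers.
Each riser is 2560/16 = 160 mm (≤ 163 mm).
T = 657 − 2·160 = 337 mm, which satisfies the 256 mm minimum.
Going = (16 − 1) × 337 = 5055 mm.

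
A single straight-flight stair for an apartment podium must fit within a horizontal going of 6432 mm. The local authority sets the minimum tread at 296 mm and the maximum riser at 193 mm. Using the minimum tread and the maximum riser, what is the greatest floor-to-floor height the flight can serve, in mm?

4246 mm

6432 / 296 = 21.73, so 21 treads fit.
Risers = treads + 1 = 22.
Maximum height = 22 × 193 = 4246 mm.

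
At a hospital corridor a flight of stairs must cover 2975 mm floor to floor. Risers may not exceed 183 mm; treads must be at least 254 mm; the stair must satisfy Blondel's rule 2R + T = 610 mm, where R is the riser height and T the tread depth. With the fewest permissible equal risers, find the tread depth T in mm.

260 mm

2975 / 183 = 16.26, so 17 risers are needed.
R = 2975 ÷ 17 = 175 mm.
Tread T = 610 − 2 × 175 = 260 mm (≥ 254 mm).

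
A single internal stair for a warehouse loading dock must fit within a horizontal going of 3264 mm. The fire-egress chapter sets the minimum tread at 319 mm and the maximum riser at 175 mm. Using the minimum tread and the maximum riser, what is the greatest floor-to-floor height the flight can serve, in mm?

Treads that fit: ⌊3264 / 319⌋ = 10.
Risers = treads + 1 = 11.
Maximum height = 11 × 175 = 1925 mm.

1925 mm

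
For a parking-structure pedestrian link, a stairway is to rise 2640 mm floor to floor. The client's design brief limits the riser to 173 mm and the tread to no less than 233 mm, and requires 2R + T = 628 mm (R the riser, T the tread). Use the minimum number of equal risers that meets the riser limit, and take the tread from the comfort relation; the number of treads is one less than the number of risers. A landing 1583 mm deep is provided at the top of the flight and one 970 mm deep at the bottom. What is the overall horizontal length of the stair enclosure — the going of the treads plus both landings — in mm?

2640 / 173 = 15.26, so 16 risers are needed.
Each riser is 2640/16 = 165 mm (≤ 173 mm).
From 2R + T = 628: T = 628 − 330 = 298 mm.
Treads = 16 − 1 = 15; going = 15 × 298 = 4470 mm.
Add landings: 4470 + 1583 + 970 = 7023 mm.

7023 mm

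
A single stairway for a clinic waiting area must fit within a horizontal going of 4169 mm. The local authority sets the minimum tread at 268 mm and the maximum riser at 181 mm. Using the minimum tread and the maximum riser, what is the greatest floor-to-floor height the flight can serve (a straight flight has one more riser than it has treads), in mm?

4169 / 268 = 15.56, so 15 treads fit.
Risers = treads + 1 = 16.
Maximum height = 16 × 181 = 2896 mm.

2896 mm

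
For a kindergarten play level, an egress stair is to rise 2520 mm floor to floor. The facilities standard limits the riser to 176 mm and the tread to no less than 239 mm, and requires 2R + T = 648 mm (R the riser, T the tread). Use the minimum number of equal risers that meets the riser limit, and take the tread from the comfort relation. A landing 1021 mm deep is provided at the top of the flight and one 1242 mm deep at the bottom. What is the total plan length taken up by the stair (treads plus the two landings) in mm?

6631 mm

2520 / 176 = 14.318 → round up to 15 risers.
Each riser is 2520/15 = 168 mm (≤ 176 mm).
From 2R + T = 648: T = 648 − 336 = 312 mm.
15 risers give 14 treads; going = 14 × 312 = 4368 mm.
Add landings: 4368 + 1021 + 1242 = 6631 mm.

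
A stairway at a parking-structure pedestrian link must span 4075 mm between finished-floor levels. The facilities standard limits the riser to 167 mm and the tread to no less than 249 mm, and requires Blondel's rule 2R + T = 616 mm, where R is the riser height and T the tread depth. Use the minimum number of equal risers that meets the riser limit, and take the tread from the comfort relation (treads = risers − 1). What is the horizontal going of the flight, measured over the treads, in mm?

4075 / 167 = 24.401 → round up to 25 risers.
Each riser is 4075/25 = 163 mm (≤ 167 mm).
Tread T = 616 − 2 × 163 = 290 mm (≥ 249 mm).
Going = (25 − 1) × 290 = 6960 mm.

6960 mm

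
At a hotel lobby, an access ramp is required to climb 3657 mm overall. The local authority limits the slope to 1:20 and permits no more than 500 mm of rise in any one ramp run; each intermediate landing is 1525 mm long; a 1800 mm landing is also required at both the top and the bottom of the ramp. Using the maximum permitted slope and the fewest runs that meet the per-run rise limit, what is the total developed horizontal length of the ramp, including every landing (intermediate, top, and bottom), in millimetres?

3657 / 500 = 7.31, so 8 ramp runs are needed. That means 7 intermediate landings.
Ramp run (horizontal) at 1:20: 3657 × 20 = 73140 mm.
Intermediate landings: 7 × 1525 = 10675 mm.
Top and bottom landings: 2 × 1800 = 3600 mm.
Total = 73140 + 10675 + 3600 = 87415 mm.

87415 mm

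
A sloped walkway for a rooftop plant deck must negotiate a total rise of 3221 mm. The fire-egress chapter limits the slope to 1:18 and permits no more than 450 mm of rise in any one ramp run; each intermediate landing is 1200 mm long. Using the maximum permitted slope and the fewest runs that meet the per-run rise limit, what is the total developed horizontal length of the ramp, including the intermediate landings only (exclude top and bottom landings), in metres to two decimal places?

66.38 m

3221 / 450 = 7.16, so 8 ramp runs are needed. That means 7 intermediate landings.
Horizontal run for 3221 mm of rise at 1:18 is 3221 × 18 = 57978 mm.
7 intermediate landings contribute 7 × 1200 = 8400 mm.
Developed length = 57978 + 8400 = 66378 mm.
= 66.38 m.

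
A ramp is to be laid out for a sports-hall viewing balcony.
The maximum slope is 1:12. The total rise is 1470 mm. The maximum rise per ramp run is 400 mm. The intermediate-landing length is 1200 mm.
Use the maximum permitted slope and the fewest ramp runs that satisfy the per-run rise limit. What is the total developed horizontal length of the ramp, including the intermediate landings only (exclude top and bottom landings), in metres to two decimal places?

21.24 m

⌈1470/400⌉ = 4 ramp runs. That means 3 intermediate landings.
Ramp run (horizontal) at 1:12: 1470 × 12 = 17640 mm.
3 intermediate landings contribute 3 × 1200 = 3600 mm.
Developed length = 17640 + 3600 = 21240 mm.
= 21.24 m.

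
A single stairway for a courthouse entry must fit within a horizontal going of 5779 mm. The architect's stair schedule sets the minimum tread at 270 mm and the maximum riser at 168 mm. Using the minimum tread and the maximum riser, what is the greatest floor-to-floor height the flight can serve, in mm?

Treads that fit: ⌊5779 / 270⌋ = 21.
Risers = treads + 1 = 22.
Maximum height = 22 × 168 = 3696 mm.

3696 mm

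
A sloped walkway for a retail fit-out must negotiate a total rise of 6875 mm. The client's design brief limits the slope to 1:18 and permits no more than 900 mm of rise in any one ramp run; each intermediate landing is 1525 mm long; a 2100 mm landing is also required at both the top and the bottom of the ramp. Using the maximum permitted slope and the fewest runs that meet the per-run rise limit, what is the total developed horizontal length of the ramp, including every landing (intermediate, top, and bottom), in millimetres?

138625 mm

6875 / 900 = 7.639 → round up to 8 ramp runs. That means 7 intermediate landings.
Ramp run (horizontal) at 1:18: 6875 × 18 = 123750 mm.
Intermediate landings: 7 × 1525 = 10675 mm.
Top and bottom landings: 2 × 2100 = 4200 mm.
Total = 123750 + 10675 + 4200 = 138625 mm.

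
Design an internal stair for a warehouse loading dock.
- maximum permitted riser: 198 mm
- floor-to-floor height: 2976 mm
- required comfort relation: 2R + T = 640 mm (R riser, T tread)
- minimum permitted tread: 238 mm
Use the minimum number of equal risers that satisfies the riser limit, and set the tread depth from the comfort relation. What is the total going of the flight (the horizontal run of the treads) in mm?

At most 198 each: 2976/198 = 15.03, giving 16 risers.
Each riser is 2976/16 = 186 mm (≤ 198 mm).
T = 640 − 2·186 = 268 mm, which satisfies the 238 mm minimum.
16 risers give 15 treads; going = 15 × 268 = 4020 mm.

4020 mm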